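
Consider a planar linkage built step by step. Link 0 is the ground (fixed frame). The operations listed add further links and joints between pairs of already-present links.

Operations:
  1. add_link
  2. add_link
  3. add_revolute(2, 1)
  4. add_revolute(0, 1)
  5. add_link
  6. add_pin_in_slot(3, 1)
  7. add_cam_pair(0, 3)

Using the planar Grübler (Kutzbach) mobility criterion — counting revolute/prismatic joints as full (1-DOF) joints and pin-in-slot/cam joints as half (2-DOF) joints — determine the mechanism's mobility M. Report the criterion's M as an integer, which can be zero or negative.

[1;0;0] (link 0 is ground)
L+ [2;0;0]
L+ [3;0;0]
R(2,1)∈J1 [3;1;0]
R(0,1)∈J1 [3;2;0]
L+ [4;2;0]
PS(3,1)∈J2 [4;2;1]
C(0,3)∈J2 [4;2;2]
mobility = 9 − 4 − 2 = 3

M = 3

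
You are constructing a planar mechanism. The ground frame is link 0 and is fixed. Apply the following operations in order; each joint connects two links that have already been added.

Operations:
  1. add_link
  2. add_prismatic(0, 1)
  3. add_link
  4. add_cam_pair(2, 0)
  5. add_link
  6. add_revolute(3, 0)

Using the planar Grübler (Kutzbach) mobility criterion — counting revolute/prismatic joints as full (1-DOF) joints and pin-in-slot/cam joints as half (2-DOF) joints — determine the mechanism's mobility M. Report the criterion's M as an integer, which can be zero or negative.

ground; <1,0,0>
#1 <2,0,0>
P:0↔1 J1 <2,1,0>
#2 <3,1,0>
C:2↔0 J2 <3,1,1>
#3 <4,1,1>
R:3↔0 J1 <4,2,1>
3×3 − 2×2 − 1×1 = 4

M = 4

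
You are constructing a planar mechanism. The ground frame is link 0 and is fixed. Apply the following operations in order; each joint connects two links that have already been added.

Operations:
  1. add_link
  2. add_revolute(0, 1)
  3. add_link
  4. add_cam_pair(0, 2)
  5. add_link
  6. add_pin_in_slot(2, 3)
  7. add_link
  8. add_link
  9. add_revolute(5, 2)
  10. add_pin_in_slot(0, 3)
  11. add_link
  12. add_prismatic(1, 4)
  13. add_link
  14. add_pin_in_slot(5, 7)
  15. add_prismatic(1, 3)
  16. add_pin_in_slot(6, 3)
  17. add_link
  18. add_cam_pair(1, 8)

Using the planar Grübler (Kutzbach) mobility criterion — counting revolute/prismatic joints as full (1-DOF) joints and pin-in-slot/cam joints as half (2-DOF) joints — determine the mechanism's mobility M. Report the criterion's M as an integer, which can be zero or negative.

ground; <1,0,0>
#1 <2,0,0>
R:0↔1 J1 <2,1,0>
#2 <3,1,0>
C:0↔2 J2 <3,1,1>
#3 <4,1,1>
PS:2↔3 J2 <4,1,2>
#4 <5,1,2>
#5 <6,1,2>
R:5↔2 J1 <6,2,2>
PS:0↔3 J2 <6,2,3>
#6 <7,2,3>
P:1↔4 J1 <7,3,3>
#7 <8,3,3>
PS:5↔7 J2 <8,3,4>
P:1↔3 J1 <8,4,4>
PS:6↔3 J2 <8,4,5>
#8 <9,4,5>
C:1↔8 J2 <9,4,6>
3×8 − 2×4 − 1×6 = 10

M = 10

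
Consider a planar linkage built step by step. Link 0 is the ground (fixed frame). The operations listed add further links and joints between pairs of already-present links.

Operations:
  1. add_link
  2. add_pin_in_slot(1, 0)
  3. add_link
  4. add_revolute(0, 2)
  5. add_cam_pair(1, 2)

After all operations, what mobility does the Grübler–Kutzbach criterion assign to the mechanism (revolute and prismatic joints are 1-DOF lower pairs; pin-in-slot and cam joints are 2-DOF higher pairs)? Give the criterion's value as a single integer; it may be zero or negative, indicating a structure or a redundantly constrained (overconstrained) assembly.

M = 2

ground; <1,0,0>
#1 <2,0,0>
PS:1↔0 J2 <2,0,1>
#2 <3,0,1>
R:0↔2 J1 <3,1,1>
C:1↔2 J2 <3,1,2>
3×2 − 2×1 − 1×2 = 2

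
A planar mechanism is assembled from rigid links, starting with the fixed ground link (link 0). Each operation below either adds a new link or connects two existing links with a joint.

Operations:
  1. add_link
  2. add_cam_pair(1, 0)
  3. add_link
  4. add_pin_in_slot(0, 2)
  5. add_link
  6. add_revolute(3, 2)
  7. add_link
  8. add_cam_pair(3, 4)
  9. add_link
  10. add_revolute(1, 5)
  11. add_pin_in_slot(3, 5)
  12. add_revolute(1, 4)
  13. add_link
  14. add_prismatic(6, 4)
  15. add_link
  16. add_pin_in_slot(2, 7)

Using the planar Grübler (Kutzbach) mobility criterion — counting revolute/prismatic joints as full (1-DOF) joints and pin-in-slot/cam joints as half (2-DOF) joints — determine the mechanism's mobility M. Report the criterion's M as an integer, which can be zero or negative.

M = 8

ground; <1,0,0>
#1 <2,0,0>
C:1↔0 J2 <2,0,1>
#2 <3,0,1>
PS:0↔2 J2 <3,0,2>
#3 <4,0,2>
R:3↔2 J1 <4,1,2>
#4 <5,1,2>
C:3↔4 J2 <5,1,3>
#5 <6,1,3>
R:1↔5 J1 <6,2,3>
PS:3↔5 J2 <6,2,4>
R:1↔4 J1 <6,3,4>
#6 <7,3,4>
P:6↔4 J1 <7,4,4>
#7 <8,4,4>
PS:2↔7 J2 <8,4,5>
3×7 − 2×4 − 1×5 = 8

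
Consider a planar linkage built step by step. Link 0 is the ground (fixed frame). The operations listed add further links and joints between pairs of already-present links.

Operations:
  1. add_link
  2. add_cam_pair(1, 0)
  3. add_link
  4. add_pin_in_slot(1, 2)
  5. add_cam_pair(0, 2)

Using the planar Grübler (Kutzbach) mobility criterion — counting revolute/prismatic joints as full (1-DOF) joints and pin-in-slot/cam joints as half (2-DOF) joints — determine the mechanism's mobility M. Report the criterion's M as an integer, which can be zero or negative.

M = 3

ground; <1,0,0>
#1 <2,0,0>
C:1↔0 J2 <2,0,1>
#2 <3,0,1>
PS:1↔2 J2 <3,0,2>
C:0↔2 J2 <3,0,3>
3×2 − 2×0 − 1×3 = 3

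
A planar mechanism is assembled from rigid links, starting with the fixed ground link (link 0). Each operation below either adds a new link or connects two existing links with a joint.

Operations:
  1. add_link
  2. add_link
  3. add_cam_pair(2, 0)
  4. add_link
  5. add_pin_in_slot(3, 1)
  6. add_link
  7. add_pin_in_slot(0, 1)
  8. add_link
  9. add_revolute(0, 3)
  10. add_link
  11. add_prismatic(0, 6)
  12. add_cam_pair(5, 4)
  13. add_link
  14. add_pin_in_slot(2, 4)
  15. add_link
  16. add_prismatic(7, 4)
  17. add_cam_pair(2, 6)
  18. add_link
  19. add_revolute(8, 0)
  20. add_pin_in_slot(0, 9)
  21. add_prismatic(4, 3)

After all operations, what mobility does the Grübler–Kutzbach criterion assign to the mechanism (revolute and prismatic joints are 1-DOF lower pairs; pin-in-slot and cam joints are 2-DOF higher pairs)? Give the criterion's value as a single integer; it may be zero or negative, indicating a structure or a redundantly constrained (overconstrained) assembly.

(L,J1,J2)=(1,0,0); link0 fixed
link1: (2,0,0)
link2: (3,0,0)
C 2-0 [J2]: (3,0,1)
link3: (4,0,1)
PS 3-1 [J2]: (4,0,2)
link4: (5,0,2)
PS 0-1 [J2]: (5,0,3)
link5: (6,0,3)
R 0-3 [J1]: (6,1,3)
link6: (7,1,3)
P 0-6 [J1]: (7,2,3)
C 5-4 [J2]: (7,2,4)
link7: (8,2,4)
PS 2-4 [J2]: (8,2,5)
link8: (9,2,5)
P 7-4 [J1]: (9,3,5)
C 2-6 [J2]: (9,3,6)
link9: (10,3,6)
R 8-0 [J1]: (10,4,6)
PS 0-9 [J2]: (10,4,7)
P 4-3 [J1]: (10,5,7)
Grübler: 3·9 − 2·5 − 7 = 10

M = 10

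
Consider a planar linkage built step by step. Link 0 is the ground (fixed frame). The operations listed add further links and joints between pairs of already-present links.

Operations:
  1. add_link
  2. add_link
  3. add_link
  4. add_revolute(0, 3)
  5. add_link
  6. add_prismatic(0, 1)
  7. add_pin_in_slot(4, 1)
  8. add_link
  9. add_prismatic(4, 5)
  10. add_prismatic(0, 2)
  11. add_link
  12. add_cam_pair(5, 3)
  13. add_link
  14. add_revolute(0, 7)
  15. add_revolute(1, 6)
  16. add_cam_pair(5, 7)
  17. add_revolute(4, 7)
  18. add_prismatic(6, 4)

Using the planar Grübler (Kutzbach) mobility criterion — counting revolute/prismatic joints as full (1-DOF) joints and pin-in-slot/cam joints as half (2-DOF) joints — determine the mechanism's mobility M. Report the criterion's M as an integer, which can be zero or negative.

M = 2

L=1 J1=0 J2=0
add link → L=2 J1=0 J2=0
add link → L=3 J1=0 J2=0
add link → L=4 J1=0 J2=0
R@0,3 dof=1 J1 → L=4 J1=1 J2=0
add link → L=5 J1=1 J2=0
P@0,1 dof=1 J1 → L=5 J1=2 J2=0
PS@4,1 dof=2 J2 → L=5 J1=2 J2=1
add link → L=6 J1=2 J2=1
P@4,5 dof=1 J1 → L=6 J1=3 J2=1
P@0,2 dof=1 J1 → L=6 J1=4 J2=1
add link → L=7 J1=4 J2=1
C@5,3 dof=2 J2 → L=7 J1=4 J2=2
add link → L=8 J1=4 J2=2
R@0,7 dof=1 J1 → L=8 J1=5 J2=2
R@1,6 dof=1 J1 → L=8 J1=6 J2=2
C@5,7 dof=2 J2 → L=8 J1=6 J2=3
R@4,7 dof=1 J1 → L=8 J1=7 J2=3
P@6,4 dof=1 J1 → L=8 J1=8 J2=3
M=3(L−1)−2J1−J2=3·7−2·8−3=2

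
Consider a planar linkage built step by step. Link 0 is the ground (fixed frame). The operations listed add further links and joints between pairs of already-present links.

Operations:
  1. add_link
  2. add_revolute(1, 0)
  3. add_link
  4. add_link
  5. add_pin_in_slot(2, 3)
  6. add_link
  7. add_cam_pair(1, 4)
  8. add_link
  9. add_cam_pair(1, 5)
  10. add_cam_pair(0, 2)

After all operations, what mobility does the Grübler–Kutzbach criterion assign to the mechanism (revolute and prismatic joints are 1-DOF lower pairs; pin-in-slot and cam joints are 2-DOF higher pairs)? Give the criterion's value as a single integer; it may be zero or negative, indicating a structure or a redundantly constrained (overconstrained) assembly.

link 0 = ground. State L|J1|J2 = 1|0|0
+link1  2|0|0
R(1,0) f=1→J1  2|1|0
+link2  3|1|0
+link3  4|1|0
PS(2,3) f=2→J2  4|1|1
+link4  5|1|1
C(1,4) f=2→J2  5|1|2
+link5  6|1|2
C(1,5) f=2→J2  6|1|3
C(0,2) f=2→J2  6|1|4
M = 3(6−1)−2·1−4 = 15−2−4 = 9

M = 9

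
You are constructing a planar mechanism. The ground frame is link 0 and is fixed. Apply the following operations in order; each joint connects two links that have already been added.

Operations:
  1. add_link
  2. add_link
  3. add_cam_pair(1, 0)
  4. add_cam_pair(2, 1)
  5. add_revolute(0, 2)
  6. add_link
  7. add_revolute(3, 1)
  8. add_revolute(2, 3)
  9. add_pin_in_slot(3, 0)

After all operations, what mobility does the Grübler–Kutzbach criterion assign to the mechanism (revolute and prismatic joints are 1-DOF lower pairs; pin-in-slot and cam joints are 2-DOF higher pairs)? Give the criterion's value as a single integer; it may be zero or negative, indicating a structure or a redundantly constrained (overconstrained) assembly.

M = 0

[1;0;0] (link 0 is ground)
L+ [2;0;0]
L+ [3;0;0]
C(1,0)∈J2 [3;0;1]
C(2,1)∈J2 [3;0;2]
R(0,2)∈J1 [3;1;2]
L+ [4;1;2]
R(3,1)∈J1 [4;2;2]
R(2,3)∈J1 [4;3;2]
PS(3,0)∈J2 [4;3;3]
mobility = 9 − 6 − 3 = 0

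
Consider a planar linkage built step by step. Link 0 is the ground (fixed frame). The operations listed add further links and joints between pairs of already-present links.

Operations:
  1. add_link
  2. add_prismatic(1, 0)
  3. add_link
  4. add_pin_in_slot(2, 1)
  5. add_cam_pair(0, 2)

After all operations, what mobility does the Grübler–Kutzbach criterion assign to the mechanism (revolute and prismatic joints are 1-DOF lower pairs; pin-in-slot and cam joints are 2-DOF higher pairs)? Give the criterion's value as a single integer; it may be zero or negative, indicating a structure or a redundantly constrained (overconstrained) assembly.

[1;0;0] (link 0 is ground)
L+ [2;0;0]
P(1,0)∈J1 [2;1;0]
L+ [3;1;0]
PS(2,1)∈J2 [3;1;1]
C(0,2)∈J2 [3;1;2]
mobility = 6 − 2 − 2 = 2

M = 2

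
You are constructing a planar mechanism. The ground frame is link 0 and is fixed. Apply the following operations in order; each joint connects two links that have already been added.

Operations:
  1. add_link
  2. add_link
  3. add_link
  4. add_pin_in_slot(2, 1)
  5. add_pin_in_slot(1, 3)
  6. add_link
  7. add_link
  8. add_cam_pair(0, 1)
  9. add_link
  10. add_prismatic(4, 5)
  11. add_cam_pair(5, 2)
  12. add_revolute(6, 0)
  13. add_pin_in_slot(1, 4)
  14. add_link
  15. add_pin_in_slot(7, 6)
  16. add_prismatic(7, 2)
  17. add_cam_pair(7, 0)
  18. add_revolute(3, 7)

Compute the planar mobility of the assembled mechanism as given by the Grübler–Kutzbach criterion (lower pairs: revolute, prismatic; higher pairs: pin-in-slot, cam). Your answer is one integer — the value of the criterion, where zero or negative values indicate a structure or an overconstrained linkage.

L=1 J1=0 J2=0
add link → L=2 J1=0 J2=0
add link → L=3 J1=0 J2=0
add link → L=4 J1=0 J2=0
PS@2,1 dof=2 J2 → L=4 J1=0 J2=1
PS@1,3 dof=2 J2 → L=4 J1=0 J2=2
add link → L=5 J1=0 J2=2
add link → L=6 J1=0 J2=2
C@0,1 dof=2 J2 → L=6 J1=0 J2=3
add link → L=7 J1=0 J2=3
P@4,5 dof=1 J1 → L=7 J1=1 J2=3
C@5,2 dof=2 J2 → L=7 J1=1 J2=4
R@6,0 dof=1 J1 → L=7 J1=2 J2=4
PS@1,4 dof=2 J2 → L=7 J1=2 J2=5
add link → L=8 J1=2 J2=5
PS@7,6 dof=2 J2 → L=8 J1=2 J2=6
P@7,2 dof=1 J1 → L=8 J1=3 J2=6
C@7,0 dof=2 J2 → L=8 J1=3 J2=7
R@3,7 dof=1 J1 → L=8 J1=4 J2=7
M=3(L−1)−2J1−J2=3·7−2·4−7=6

M = 6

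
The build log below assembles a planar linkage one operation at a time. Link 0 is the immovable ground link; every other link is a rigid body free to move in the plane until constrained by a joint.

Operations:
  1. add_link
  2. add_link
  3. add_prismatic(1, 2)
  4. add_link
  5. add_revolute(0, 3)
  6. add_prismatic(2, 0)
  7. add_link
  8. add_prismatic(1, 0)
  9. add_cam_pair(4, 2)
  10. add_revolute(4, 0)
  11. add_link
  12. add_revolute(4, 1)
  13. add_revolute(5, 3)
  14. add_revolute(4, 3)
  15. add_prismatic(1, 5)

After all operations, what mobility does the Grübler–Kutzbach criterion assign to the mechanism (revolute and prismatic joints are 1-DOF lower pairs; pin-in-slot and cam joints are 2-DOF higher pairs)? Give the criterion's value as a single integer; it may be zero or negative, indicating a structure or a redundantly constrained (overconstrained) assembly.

M = -4

(L,J1,J2)=(1,0,0); link0 fixed
link1: (2,0,0)
link2: (3,0,0)
P 1-2 [J1]: (3,1,0)
link3: (4,1,0)
R 0-3 [J1]: (4,2,0)
P 2-0 [J1]: (4,3,0)
link4: (5,3,0)
P 1-0 [J1]: (5,4,0)
C 4-2 [J2]: (5,4,1)
R 4-0 [J1]: (5,5,1)
link5: (6,5,1)
R 4-1 [J1]: (6,6,1)
R 5-3 [J1]: (6,7,1)
R 4-3 [J1]: (6,8,1)
P 1-5 [J1]: (6,9,1)
Grübler: 3·5 − 2·9 − 1 = -4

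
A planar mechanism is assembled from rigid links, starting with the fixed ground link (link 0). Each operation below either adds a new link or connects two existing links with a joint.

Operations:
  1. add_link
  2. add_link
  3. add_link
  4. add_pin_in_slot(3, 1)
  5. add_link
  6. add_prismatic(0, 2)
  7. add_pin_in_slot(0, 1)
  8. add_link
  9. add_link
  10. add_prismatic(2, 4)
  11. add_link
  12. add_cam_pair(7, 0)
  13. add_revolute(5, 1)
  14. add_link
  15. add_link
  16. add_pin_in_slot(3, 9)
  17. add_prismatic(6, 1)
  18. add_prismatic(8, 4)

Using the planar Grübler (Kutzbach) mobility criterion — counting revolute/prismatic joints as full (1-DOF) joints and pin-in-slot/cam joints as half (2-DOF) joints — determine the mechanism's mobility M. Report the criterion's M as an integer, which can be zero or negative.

M = 13

L=1 J1=0 J2=0
add link → L=2 J1=0 J2=0
add link → L=3 J1=0 J2=0
add link → L=4 J1=0 J2=0
PS@3,1 dof=2 J2 → L=4 J1=0 J2=1
add link → L=5 J1=0 J2=1
P@0,2 dof=1 J1 → L=5 J1=1 J2=1
PS@0,1 dof=2 J2 → L=5 J1=1 J2=2
add link → L=6 J1=1 J2=2
add link → L=7 J1=1 J2=2
P@2,4 dof=1 J1 → L=7 J1=2 J2=2
add link → L=8 J1=2 J2=2
C@7,0 dof=2 J2 → L=8 J1=2 J2=3
R@5,1 dof=1 J1 → L=8 J1=3 J2=3
add link → L=9 J1=3 J2=3
add link → L=10 J1=3 J2=3
PS@3,9 dof=2 J2 → L=10 J1=3 J2=4
P@6,1 dof=1 J1 → L=10 J1=4 J2=4
P@8,4 dof=1 J1 → L=10 J1=5 J2=4
M=3(L−1)−2J1−J2=3·9−2·5−4=13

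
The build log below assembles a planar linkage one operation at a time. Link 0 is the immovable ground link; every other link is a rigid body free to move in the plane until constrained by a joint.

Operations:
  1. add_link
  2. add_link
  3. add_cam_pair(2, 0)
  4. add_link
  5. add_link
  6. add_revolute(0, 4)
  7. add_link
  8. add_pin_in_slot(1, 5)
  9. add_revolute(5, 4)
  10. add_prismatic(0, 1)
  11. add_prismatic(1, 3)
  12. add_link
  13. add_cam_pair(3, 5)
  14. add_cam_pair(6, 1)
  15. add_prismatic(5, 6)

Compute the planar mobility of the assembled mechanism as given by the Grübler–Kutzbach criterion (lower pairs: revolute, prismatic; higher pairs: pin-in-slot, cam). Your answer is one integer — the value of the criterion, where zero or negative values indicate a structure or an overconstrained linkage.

M = 4

L=1 J1=0 J2=0
add link → L=2 J1=0 J2=0
add link → L=3 J1=0 J2=0
C@2,0 dof=2 J2 → L=3 J1=0 J2=1
add link → L=4 J1=0 J2=1
add link → L=5 J1=0 J2=1
R@0,4 dof=1 J1 → L=5 J1=1 J2=1
add link → L=6 J1=1 J2=1
PS@1,5 dof=2 J2 → L=6 J1=1 J2=2
R@5,4 dof=1 J1 → L=6 J1=2 J2=2
P@0,1 dof=1 J1 → L=6 J1=3 J2=2
P@1,3 dof=1 J1 → L=6 J1=4 J2=2
add link → L=7 J1=4 J2=2
C@3,5 dof=2 J2 → L=7 J1=4 J2=3
C@6,1 dof=2 J2 → L=7 J1=4 J2=4
P@5,6 dof=1 J1 → L=7 J1=5 J2=4
M=3(L−1)−2J1−J2=3·6−2·5−4=4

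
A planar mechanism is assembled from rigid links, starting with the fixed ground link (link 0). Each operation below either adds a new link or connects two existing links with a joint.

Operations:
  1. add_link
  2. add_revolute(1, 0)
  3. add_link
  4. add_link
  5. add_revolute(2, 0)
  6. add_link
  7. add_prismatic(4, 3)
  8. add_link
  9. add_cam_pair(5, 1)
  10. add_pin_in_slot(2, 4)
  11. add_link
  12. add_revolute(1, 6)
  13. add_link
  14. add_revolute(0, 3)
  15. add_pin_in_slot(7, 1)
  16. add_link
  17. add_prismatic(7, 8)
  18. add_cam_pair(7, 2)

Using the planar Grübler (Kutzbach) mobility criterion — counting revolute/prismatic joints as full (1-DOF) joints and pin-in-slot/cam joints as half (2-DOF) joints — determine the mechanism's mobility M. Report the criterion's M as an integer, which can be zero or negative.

[1;0;0] (link 0 is ground)
L+ [2;0;0]
R(1,0)∈J1 [2;1;0]
L+ [3;1;0]
L+ [4;1;0]
R(2,0)∈J1 [4;2;0]
L+ [5;2;0]
P(4,3)∈J1 [5;3;0]
L+ [6;3;0]
C(5,1)∈J2 [6;3;1]
PS(2,4)∈J2 [6;3;2]
L+ [7;3;2]
R(1,6)∈J1 [7;4;2]
L+ [8;4;2]
R(0,3)∈J1 [8;5;2]
PS(7,1)∈J2 [8;5;3]
L+ [9;5;3]
P(7,8)∈J1 [9;6;3]
C(7,2)∈J2 [9;6;4]
mobility = 24 − 12 − 4 = 8

M = 8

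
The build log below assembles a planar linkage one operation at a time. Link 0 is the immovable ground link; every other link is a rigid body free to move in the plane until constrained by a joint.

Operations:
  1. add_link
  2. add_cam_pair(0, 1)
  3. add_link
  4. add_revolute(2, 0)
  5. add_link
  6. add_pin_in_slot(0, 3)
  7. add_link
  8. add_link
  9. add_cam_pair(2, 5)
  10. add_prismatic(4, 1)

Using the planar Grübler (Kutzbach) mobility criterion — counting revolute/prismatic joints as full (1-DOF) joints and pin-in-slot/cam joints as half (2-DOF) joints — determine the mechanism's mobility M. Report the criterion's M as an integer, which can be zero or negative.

link 0 = ground. State L|J1|J2 = 1|0|0
+link1  2|0|0
C(0,1) f=2→J2  2|0|1
+link2  3|0|1
R(2,0) f=1→J1  3|1|1
+link3  4|1|1
PS(0,3) f=2→J2  4|1|2
+link4  5|1|2
+link5  6|1|2
C(2,5) f=2→J2  6|1|3
P(4,1) f=1→J1  6|2|3
M = 3(6−1)−2·2−3 = 15−4−3 = 8

M = 8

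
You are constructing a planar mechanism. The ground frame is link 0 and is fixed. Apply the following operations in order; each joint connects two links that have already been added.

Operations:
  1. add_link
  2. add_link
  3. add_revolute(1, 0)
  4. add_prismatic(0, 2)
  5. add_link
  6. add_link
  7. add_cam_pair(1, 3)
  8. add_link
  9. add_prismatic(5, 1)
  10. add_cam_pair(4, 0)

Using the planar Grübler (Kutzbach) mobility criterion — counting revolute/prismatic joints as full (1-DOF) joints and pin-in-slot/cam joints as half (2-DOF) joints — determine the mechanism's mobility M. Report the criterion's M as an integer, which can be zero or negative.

M = 7

ground; <1,0,0>
#1 <2,0,0>
#2 <3,0,0>
R:1↔0 J1 <3,1,0>
P:0↔2 J1 <3,2,0>
#3 <4,2,0>
#4 <5,2,0>
C:1↔3 J2 <5,2,1>
#5 <6,2,1>
P:5↔1 J1 <6,3,1>
C:4↔0 J2 <6,3,2>
3×5 − 2×3 − 1×2 = 7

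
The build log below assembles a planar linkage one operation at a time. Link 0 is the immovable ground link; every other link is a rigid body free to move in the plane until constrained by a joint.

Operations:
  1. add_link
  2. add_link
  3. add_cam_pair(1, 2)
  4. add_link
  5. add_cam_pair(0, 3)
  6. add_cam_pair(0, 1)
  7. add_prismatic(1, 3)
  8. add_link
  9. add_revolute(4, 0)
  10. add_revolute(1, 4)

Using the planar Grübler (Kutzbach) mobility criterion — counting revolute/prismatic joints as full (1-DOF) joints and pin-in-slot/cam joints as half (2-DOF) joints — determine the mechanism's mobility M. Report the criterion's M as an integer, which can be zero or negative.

link 0 = ground. State L|J1|J2 = 1|0|0
+link1  2|0|0
+link2  3|0|0
C(1,2) f=2→J2  3|0|1
+link3  4|0|1
C(0,3) f=2→J2  4|0|2
C(0,1) f=2→J2  4|0|3
P(1,3) f=1→J1  4|1|3
+link4  5|1|3
R(4,0) f=1→J1  5|2|3
R(1,4) f=1→J1  5|3|3
M = 3(5−1)−2·3−3 = 12−6−3 = 3

M = 3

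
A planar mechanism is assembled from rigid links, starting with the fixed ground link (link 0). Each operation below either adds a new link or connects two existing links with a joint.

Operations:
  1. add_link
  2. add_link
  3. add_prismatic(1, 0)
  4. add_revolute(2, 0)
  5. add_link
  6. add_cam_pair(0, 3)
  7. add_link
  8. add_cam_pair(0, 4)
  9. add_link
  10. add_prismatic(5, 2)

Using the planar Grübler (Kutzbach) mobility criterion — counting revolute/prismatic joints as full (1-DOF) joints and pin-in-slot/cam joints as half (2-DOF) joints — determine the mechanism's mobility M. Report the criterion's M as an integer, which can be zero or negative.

(L,J1,J2)=(1,0,0); link0 fixed
link1: (2,0,0)
link2: (3,0,0)
P 1-0 [J1]: (3,1,0)
R 2-0 [J1]: (3,2,0)
link3: (4,2,0)
C 0-3 [J2]: (4,2,1)
link4: (5,2,1)
C 0-4 [J2]: (5,2,2)
link5: (6,2,2)
P 5-2 [J1]: (6,3,2)
Grübler: 3·5 − 2·3 − 2 = 7

M = 7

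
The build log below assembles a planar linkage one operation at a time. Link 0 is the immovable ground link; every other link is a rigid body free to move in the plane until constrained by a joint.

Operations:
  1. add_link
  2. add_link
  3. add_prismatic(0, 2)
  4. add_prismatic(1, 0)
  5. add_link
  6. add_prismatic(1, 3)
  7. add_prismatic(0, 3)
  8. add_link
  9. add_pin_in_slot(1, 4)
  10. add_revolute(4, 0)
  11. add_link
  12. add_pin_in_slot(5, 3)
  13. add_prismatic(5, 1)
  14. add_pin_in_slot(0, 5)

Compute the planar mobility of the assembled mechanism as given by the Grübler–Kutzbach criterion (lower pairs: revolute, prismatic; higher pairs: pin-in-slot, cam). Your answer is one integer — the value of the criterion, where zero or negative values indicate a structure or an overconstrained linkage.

link 0 = ground. State L|J1|J2 = 1|0|0
+link1  2|0|0
+link2  3|0|0
P(0,2) f=1→J1  3|1|0
P(1,0) f=1→J1  3|2|0
+link3  4|2|0
P(1,3) f=1→J1  4|3|0
P(0,3) f=1→J1  4|4|0
+link4  5|4|0
PS(1,4) f=2→J2  5|4|1
R(4,0) f=1→J1  5|5|1
+link5  6|5|1
PS(5,3) f=2→J2  6|5|2
P(5,1) f=1→J1  6|6|2
PS(0,5) f=2→J2  6|6|3
M = 3(6−1)−2·6−3 = 15−12−3 = 0

M = 0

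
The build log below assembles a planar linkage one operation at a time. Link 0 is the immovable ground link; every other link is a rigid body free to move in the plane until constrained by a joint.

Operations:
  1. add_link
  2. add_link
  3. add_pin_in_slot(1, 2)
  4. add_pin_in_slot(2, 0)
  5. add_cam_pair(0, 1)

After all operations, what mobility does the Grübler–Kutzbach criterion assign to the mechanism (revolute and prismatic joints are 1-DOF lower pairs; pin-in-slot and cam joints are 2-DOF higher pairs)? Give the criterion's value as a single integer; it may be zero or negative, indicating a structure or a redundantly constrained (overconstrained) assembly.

M = 3

[1;0;0] (link 0 is ground)
L+ [2;0;0]
L+ [3;0;0]
PS(1,2)∈J2 [3;0;1]
PS(2,0)∈J2 [3;0;2]
C(0,1)∈J2 [3;0;3]
mobility = 6 − 0 − 3 = 3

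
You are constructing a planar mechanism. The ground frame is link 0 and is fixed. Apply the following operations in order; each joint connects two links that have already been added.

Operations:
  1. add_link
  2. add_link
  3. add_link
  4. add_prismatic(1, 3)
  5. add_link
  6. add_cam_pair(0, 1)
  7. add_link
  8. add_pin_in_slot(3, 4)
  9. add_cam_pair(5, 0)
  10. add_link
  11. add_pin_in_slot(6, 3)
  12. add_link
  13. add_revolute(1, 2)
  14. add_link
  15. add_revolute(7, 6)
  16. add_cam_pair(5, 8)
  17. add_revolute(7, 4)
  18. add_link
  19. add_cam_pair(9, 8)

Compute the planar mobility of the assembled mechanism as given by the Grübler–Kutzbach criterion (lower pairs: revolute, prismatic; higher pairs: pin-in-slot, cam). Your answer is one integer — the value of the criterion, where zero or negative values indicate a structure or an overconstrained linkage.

link 0 = ground. State L|J1|J2 = 1|0|0
+link1  2|0|0
+link2  3|0|0
+link3  4|0|0
P(1,3) f=1→J1  4|1|0
+link4  5|1|0
C(0,1) f=2→J2  5|1|1
+link5  6|1|1
PS(3,4) f=2→J2  6|1|2
C(5,0) f=2→J2  6|1|3
+link6  7|1|3
PS(6,3) f=2→J2  7|1|4
+link7  8|1|4
R(1,2) f=1→J1  8|2|4
+link8  9|2|4
R(7,6) f=1→J1  9|3|4
C(5,8) f=2→J2  9|3|5
R(7,4) f=1→J1  9|4|5
+link9  10|4|5
C(9,8) f=2→J2  10|4|6
M = 3(10−1)−2·4−6 = 27−8−6 = 13

M = 13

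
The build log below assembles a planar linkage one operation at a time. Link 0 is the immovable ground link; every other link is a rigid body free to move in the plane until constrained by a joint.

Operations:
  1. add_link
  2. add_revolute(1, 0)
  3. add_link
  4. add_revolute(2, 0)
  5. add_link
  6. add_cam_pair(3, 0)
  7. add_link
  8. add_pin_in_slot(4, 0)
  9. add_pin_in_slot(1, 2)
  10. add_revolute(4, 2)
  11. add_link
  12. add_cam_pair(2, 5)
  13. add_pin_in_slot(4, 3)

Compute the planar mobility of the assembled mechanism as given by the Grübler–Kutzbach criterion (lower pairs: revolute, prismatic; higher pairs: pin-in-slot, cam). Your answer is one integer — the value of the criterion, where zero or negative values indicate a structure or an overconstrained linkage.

M = 4

[1;0;0] (link 0 is ground)
L+ [2;0;0]
R(1,0)∈J1 [2;1;0]
L+ [3;1;0]
R(2,0)∈J1 [3;2;0]
L+ [4;2;0]
C(3,0)∈J2 [4;2;1]
L+ [5;2;1]
PS(4,0)∈J2 [5;2;2]
PS(1,2)∈J2 [5;2;3]
R(4,2)∈J1 [5;3;3]
L+ [6;3;3]
C(2,5)∈J2 [6;3;4]
PS(4,3)∈J2 [6;3;5]
mobility = 15 − 6 − 5 = 4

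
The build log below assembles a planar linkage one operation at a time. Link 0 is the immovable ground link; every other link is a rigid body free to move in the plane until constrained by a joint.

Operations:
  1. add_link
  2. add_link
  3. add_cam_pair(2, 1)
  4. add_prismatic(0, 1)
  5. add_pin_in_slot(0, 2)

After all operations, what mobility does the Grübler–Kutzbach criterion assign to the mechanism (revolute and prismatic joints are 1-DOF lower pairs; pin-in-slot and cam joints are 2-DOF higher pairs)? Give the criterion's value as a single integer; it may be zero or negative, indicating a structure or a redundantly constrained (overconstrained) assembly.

M = 2

ground; <1,0,0>
#1 <2,0,0>
#2 <3,0,0>
C:2↔1 J2 <3,0,1>
P:0↔1 J1 <3,1,1>
PS:0↔2 J2 <3,1,2>
3×2 − 2×1 − 1×2 = 2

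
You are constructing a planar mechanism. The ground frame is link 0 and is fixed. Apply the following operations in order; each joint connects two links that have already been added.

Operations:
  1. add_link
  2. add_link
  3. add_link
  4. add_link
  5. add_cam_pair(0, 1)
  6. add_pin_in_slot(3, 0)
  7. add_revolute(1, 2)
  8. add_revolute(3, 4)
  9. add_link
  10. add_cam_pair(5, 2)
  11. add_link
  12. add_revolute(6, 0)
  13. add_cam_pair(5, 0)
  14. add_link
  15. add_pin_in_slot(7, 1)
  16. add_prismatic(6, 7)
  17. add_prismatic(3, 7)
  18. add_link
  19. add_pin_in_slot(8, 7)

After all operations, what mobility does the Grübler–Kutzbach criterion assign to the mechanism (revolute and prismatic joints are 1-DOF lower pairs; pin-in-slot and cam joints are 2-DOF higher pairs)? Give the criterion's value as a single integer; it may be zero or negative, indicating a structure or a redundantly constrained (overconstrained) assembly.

M = 8

ground; <1,0,0>
#1 <2,0,0>
#2 <3,0,0>
#3 <4,0,0>
#4 <5,0,0>
C:0↔1 J2 <5,0,1>
PS:3↔0 J2 <5,0,2>
R:1↔2 J1 <5,1,2>
R:3↔4 J1 <5,2,2>
#5 <6,2,2>
C:5↔2 J2 <6,2,3>
#6 <7,2,3>
R:6↔0 J1 <7,3,3>
C:5↔0 J2 <7,3,4>
#7 <8,3,4>
PS:7↔1 J2 <8,3,5>
P:6↔7 J1 <8,4,5>
P:3↔7 J1 <8,5,5>
#8 <9,5,5>
PS:8↔7 J2 <9,5,6>
3×8 − 2×5 − 1×6 = 8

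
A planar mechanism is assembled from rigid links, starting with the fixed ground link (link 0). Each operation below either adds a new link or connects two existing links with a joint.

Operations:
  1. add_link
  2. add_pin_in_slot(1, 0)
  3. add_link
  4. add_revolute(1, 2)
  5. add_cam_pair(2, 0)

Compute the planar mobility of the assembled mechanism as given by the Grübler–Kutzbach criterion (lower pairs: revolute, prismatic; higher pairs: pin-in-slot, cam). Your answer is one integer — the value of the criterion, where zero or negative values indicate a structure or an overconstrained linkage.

M = 2

link 0 = ground. State L|J1|J2 = 1|0|0
+link1  2|0|0
PS(1,0) f=2→J2  2|0|1
+link2  3|0|1
R(1,2) f=1→J1  3|1|1
C(2,0) f=2→J2  3|1|2
M = 3(3−1)−2·1−2 = 6−2−2 = 2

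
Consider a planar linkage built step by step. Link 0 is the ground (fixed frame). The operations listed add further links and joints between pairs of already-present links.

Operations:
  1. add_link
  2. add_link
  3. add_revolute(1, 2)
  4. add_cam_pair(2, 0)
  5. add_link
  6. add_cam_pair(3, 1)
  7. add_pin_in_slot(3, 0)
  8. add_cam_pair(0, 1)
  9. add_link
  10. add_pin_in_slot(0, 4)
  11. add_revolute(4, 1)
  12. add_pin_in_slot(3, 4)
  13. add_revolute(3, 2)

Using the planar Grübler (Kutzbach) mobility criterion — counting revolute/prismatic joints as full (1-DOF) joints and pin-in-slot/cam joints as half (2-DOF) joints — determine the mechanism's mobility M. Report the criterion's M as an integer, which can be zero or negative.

M = 0

link 0 = ground. State L|J1|J2 = 1|0|0
+link1  2|0|0
+link2  3|0|0
R(1,2) f=1→J1  3|1|0
C(2,0) f=2→J2  3|1|1
+link3  4|1|1
C(3,1) f=2→J2  4|1|2
PS(3,0) f=2→J2  4|1|3
C(0,1) f=2→J2  4|1|4
+link4  5|1|4
PS(0,4) f=2→J2  5|1|5
R(4,1) f=1→J1  5|2|5
PS(3,4) f=2→J2  5|2|6
R(3,2) f=1→J1  5|3|6
M = 3(5−1)−2·3−6 = 12−6−6 = 0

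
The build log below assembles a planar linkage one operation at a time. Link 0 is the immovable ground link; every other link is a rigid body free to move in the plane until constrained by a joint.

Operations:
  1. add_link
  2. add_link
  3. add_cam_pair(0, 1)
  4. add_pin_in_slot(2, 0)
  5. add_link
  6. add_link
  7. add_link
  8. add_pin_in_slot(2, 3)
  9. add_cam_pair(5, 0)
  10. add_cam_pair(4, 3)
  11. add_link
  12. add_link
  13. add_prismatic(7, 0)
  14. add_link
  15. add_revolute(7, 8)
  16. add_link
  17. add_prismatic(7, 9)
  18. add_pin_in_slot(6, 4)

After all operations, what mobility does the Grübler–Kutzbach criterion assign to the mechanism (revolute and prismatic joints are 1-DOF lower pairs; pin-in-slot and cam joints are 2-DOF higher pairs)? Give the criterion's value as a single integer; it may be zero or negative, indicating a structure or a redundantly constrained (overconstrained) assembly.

ground; <1,0,0>
#1 <2,0,0>
#2 <3,0,0>
C:0↔1 J2 <3,0,1>
PS:2↔0 J2 <3,0,2>
#3 <4,0,2>
#4 <5,0,2>
#5 <6,0,2>
PS:2↔3 J2 <6,0,3>
C:5↔0 J2 <6,0,4>
C:4↔3 J2 <6,0,5>
#6 <7,0,5>
#7 <8,0,5>
P:7↔0 J1 <8,1,5>
#8 <9,1,5>
R:7↔8 J1 <9,2,5>
#9 <10,2,5>
P:7↔9 J1 <10,3,5>
PS:6↔4 J2 <10,3,6>
3×9 − 2×3 − 1×6 = 15

M = 15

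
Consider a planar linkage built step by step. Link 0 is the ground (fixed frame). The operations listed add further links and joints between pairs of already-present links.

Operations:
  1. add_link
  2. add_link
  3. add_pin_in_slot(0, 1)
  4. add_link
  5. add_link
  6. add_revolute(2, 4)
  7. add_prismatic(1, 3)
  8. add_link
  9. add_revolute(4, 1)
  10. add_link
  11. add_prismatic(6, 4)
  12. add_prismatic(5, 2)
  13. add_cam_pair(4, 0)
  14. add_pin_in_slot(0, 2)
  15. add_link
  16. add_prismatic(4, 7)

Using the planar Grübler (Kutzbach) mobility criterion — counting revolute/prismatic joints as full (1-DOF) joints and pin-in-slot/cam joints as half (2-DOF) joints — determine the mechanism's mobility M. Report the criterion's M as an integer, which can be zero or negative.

M = 6

(L,J1,J2)=(1,0,0); link0 fixed
link1: (2,0,0)
link2: (3,0,0)
PS 0-1 [J2]: (3,0,1)
link3: (4,0,1)
link4: (5,0,1)
R 2-4 [J1]: (5,1,1)
P 1-3 [J1]: (5,2,1)
link5: (6,2,1)
R 4-1 [J1]: (6,3,1)
link6: (7,3,1)
P 6-4 [J1]: (7,4,1)
P 5-2 [J1]: (7,5,1)
C 4-0 [J2]: (7,5,2)
PS 0-2 [J2]: (7,5,3)
link7: (8,5,3)
P 4-7 [J1]: (8,6,3)
Grübler: 3·7 − 2·6 − 3 = 6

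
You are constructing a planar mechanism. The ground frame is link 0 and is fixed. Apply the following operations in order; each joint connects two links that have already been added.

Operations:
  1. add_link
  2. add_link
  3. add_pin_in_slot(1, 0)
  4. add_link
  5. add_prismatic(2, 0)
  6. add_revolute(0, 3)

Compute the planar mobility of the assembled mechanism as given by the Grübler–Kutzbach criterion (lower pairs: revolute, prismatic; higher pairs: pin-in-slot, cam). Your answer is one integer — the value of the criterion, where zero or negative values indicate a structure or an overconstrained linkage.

L=1 J1=0 J2=0
add link → L=2 J1=0 J2=0
add link → L=3 J1=0 J2=0
PS@1,0 dof=2 J2 → L=3 J1=0 J2=1
add link → L=4 J1=0 J2=1
P@2,0 dof=1 J1 → L=4 J1=1 J2=1
R@0,3 dof=1 J1 → L=4 J1=2 J2=1
M=3(L−1)−2J1−J2=3·3−2·2−1=4

M = 4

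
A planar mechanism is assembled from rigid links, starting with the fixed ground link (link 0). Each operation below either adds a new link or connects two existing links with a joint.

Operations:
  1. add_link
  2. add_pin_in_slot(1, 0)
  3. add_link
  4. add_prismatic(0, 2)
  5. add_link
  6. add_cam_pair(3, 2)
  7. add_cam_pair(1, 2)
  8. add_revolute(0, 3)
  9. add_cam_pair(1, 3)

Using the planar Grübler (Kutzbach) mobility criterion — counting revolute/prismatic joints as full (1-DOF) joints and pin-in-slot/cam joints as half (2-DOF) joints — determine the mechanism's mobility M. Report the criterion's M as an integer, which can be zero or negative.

[1;0;0] (link 0 is ground)
L+ [2;0;0]
PS(1,0)∈J2 [2;0;1]
L+ [3;0;1]
P(0,2)∈J1 [3;1;1]
L+ [4;1;1]
C(3,2)∈J2 [4;1;2]
C(1,2)∈J2 [4;1;3]
R(0,3)∈J1 [4;2;3]
C(1,3)∈J2 [4;2;4]
mobility = 9 − 4 − 4 = 1

M = 1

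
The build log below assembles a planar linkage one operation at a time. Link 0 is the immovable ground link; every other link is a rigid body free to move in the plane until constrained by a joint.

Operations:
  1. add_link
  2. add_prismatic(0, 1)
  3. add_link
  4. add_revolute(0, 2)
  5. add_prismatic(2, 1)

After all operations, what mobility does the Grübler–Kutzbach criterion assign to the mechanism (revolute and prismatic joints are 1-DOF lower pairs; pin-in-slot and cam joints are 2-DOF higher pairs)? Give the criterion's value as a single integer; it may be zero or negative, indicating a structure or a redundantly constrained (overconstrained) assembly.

M = 0

[1;0;0] (link 0 is ground)
L+ [2;0;0]
P(0,1)∈J1 [2;1;0]
L+ [3;1;0]
R(0,2)∈J1 [3;2;0]
P(2,1)∈J1 [3;3;0]
mobility = 6 − 6 − 0 = 0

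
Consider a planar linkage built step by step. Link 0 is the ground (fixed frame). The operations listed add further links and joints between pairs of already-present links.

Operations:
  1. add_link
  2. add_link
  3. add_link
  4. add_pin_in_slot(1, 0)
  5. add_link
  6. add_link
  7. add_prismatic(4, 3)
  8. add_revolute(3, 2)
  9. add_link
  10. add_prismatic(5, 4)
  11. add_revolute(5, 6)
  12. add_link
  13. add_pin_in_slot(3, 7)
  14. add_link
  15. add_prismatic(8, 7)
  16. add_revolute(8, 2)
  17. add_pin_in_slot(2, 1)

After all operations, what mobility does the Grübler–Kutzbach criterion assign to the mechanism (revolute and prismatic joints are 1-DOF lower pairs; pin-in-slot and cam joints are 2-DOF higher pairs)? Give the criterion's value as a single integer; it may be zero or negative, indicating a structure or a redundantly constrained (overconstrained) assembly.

M = 9

[1;0;0] (link 0 is ground)
L+ [2;0;0]
L+ [3;0;0]
L+ [4;0;0]
PS(1,0)∈J2 [4;0;1]
L+ [5;0;1]
L+ [6;0;1]
P(4,3)∈J1 [6;1;1]
R(3,2)∈J1 [6;2;1]
L+ [7;2;1]
P(5,4)∈J1 [7;3;1]
R(5,6)∈J1 [7;4;1]
L+ [8;4;1]
PS(3,7)∈J2 [8;4;2]
L+ [9;4;2]
P(8,7)∈J1 [9;5;2]
R(8,2)∈J1 [9;6;2]
PS(2,1)∈J2 [9;6;3]
mobility = 24 − 12 − 3 = 9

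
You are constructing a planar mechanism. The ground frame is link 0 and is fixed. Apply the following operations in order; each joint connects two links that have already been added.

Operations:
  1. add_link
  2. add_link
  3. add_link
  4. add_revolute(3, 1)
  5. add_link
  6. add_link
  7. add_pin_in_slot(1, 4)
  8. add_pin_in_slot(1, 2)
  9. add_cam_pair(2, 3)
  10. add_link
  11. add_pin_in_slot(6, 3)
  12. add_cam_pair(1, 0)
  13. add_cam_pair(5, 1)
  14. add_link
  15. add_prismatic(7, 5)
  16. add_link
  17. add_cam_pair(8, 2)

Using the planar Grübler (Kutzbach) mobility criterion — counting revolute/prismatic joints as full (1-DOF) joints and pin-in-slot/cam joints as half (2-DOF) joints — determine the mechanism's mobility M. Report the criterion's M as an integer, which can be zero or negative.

link 0 = ground. State L|J1|J2 = 1|0|0
+link1  2|0|0
+link2  3|0|0
+link3  4|0|0
R(3,1) f=1→J1  4|1|0
+link4  5|1|0
+link5  6|1|0
PS(1,4) f=2→J2  6|1|1
PS(1,2) f=2→J2  6|1|2
C(2,3) f=2→J2  6|1|3
+link6  7|1|3
PS(6,3) f=2→J2  7|1|4
C(1,0) f=2→J2  7|1|5
C(5,1) f=2→J2  7|1|6
+link7  8|1|6
P(7,5) f=1→J1  8|2|6
+link8  9|2|6
C(8,2) f=2→J2  9|2|7
M = 3(9−1)−2·2−7 = 24−4−7 = 13

M = 13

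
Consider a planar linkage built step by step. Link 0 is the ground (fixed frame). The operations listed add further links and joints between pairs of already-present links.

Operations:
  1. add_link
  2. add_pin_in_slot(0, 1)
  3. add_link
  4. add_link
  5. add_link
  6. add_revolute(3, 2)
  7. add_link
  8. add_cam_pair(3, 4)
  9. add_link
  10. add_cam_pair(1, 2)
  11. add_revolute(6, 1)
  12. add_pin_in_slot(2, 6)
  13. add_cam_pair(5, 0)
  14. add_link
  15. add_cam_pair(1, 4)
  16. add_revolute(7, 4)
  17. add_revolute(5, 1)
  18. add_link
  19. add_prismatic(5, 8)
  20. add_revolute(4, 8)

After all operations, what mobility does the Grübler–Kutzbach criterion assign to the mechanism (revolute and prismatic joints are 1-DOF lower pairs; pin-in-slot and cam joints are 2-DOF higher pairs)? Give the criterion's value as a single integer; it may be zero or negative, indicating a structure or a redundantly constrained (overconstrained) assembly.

M = 6

L=1 J1=0 J2=0
add link → L=2 J1=0 J2=0
PS@0,1 dof=2 J2 → L=2 J1=0 J2=1
add link → L=3 J1=0 J2=1
add link → L=4 J1=0 J2=1
add link → L=5 J1=0 J2=1
R@3,2 dof=1 J1 → L=5 J1=1 J2=1
add link → L=6 J1=1 J2=1
C@3,4 dof=2 J2 → L=6 J1=1 J2=2
add link → L=7 J1=1 J2=2
C@1,2 dof=2 J2 → L=7 J1=1 J2=3
R@6,1 dof=1 J1 → L=7 J1=2 J2=3
PS@2,6 dof=2 J2 → L=7 J1=2 J2=4
C@5,0 dof=2 J2 → L=7 J1=2 J2=5
add link → L=8 J1=2 J2=5
C@1,4 dof=2 J2 → L=8 J1=2 J2=6
R@7,4 dof=1 J1 → L=8 J1=3 J2=6
R@5,1 dof=1 J1 → L=8 J1=4 J2=6
add link → L=9 J1=4 J2=6
P@5,8 dof=1 J1 → L=9 J1=5 J2=6
R@4,8 dof=1 J1 → L=9 J1=6 J2=6
M=3(L−1)−2J1−J2=3·8−2·6−6=6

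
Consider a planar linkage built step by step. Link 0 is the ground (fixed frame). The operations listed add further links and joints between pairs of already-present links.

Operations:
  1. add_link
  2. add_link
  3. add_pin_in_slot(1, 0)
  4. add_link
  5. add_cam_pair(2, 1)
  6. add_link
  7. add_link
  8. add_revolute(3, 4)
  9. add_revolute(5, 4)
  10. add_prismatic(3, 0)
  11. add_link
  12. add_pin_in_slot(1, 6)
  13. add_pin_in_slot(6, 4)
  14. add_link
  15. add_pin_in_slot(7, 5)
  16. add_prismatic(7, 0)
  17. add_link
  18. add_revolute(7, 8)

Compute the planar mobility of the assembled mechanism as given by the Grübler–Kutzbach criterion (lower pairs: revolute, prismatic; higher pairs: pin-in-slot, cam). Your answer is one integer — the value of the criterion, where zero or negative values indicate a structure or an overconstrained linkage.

ground; <1,0,0>
#1 <2,0,0>
#2 <3,0,0>
PS:1↔0 J2 <3,0,1>
#3 <4,0,1>
C:2↔1 J2 <4,0,2>
#4 <5,0,2>
#5 <6,0,2>
R:3↔4 J1 <6,1,2>
R:5↔4 J1 <6,2,2>
P:3↔0 J1 <6,3,2>
#6 <7,3,2>
PS:1↔6 J2 <7,3,3>
PS:6↔4 J2 <7,3,4>
#7 <8,3,4>
PS:7↔5 J2 <8,3,5>
P:7↔0 J1 <8,4,5>
#8 <9,4,5>
R:7↔8 J1 <9,5,5>
3×8 − 2×5 − 1×5 = 9

M = 9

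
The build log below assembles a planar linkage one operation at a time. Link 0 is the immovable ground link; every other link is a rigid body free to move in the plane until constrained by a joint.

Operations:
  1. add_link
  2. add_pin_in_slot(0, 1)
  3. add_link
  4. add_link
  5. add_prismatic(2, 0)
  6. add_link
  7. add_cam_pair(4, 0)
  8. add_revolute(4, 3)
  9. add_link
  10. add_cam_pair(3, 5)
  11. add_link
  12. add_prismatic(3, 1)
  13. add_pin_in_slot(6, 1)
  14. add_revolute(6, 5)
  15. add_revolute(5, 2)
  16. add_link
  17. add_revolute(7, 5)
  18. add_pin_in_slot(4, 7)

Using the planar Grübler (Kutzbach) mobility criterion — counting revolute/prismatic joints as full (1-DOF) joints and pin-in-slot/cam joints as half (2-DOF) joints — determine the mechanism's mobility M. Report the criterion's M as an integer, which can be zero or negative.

M = 4

[1;0;0] (link 0 is ground)
L+ [2;0;0]
PS(0,1)∈J2 [2;0;1]
L+ [3;0;1]
L+ [4;0;1]
P(2,0)∈J1 [4;1;1]
L+ [5;1;1]
C(4,0)∈J2 [5;1;2]
R(4,3)∈J1 [5;2;2]
L+ [6;2;2]
C(3,5)∈J2 [6;2;3]
L+ [7;2;3]
P(3,1)∈J1 [7;3;3]
PS(6,1)∈J2 [7;3;4]
R(6,5)∈J1 [7;4;4]
R(5,2)∈J1 [7;5;4]
L+ [8;5;4]
R(7,5)∈J1 [8;6;4]
PS(4,7)∈J2 [8;6;5]
mobility = 21 − 12 − 5 = 4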